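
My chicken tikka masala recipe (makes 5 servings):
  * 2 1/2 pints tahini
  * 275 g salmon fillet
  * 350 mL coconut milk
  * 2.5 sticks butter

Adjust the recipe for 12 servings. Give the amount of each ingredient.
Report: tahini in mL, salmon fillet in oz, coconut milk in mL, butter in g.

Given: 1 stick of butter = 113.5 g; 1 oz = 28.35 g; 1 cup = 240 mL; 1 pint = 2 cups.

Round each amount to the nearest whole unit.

Scaling factor: 12/5 = 2.4.
tahini: 2.5 pint × 12/5 × 2 cup/pint × 240 mL/cup = 2880 mL
salmon fillet: 275 g × 12/5 ÷ 28.35 g/oz ≈ 23 oz
coconut milk: 350 mL × 12/5 = 840 mL
butter: 2.5 stick × 12/5 × 113.5 g/stick = 681 g

tahini: 2880 mL; salmon fillet: 23 oz; coconut milk: 840 mL; butter: 681 g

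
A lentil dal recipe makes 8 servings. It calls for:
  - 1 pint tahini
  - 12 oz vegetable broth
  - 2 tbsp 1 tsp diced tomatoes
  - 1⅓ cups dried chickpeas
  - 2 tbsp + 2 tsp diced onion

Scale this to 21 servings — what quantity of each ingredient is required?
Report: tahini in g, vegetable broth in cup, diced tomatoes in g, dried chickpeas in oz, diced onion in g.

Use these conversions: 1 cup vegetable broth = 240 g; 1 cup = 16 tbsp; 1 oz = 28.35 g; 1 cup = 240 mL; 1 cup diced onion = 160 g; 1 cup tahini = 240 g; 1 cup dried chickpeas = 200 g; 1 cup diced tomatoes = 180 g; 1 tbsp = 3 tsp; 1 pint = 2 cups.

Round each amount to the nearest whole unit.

Scaling factor: 21/8 = 2.625.
tahini: 1 pint × 21/8 × 2 cup/pint × 240 g/cup = 1260 g
vegetable broth: 12 oz × 21/8 × 28.35 g/oz ÷ 240 g/cup ≈ 4 cup
diced tomatoes: (2 tbsp + 1 tsp = 7/3 tbsp) × 21/8 ÷ 16 tbsp/cup × 180 g/cup ≈ 69 g
dried chickpeas: 4/3 cup × 21/8 × 200 g/cup ÷ 28.35 g/oz ≈ 25 oz
diced onion: (2 tbsp + 2 tsp = 8/3 tbsp) × 21/8 ÷ 16 tbsp/cup × 160 g/cup = 70 g

tahini: 1260 g; vegetable broth: 4 cup; diced tomatoes: 69 g; dried chickpeas: 25 oz; diced onion: 70 g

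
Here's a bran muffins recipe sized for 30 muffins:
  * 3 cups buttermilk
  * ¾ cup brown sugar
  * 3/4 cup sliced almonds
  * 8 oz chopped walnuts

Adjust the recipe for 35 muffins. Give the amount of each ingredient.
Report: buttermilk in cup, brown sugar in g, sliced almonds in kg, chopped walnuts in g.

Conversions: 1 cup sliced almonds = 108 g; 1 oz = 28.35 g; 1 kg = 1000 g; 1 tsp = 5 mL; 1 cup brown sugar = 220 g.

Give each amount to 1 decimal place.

Scaling factor: 35/30 = 7/6.
buttermilk: 3 cup × 7/6 = 3.5 cup
brown sugar: 0.75 cup × 7/6 × 220 g/cup = 192.5 g
sliced almonds: 0.75 cup × 7/6 × 108 g/cup ÷ 1000 g/kg ≈ 0.1 kg
chopped walnuts: 8 oz × 7/6 × 28.35 g/oz = 264.6 g

buttermilk: 3.5 cup; brown sugar: 192.5 g; sliced almonds: 0.1 kg; chopped walnuts: 264.6 g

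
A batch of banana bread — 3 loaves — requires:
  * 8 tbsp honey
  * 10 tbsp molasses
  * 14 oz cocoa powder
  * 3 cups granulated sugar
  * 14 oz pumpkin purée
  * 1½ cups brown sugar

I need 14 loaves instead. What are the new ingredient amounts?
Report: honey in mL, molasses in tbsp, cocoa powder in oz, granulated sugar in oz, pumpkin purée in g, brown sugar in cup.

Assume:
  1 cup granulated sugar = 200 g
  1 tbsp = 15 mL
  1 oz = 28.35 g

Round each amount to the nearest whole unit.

Scaling factor: 14/3.
honey: 8 tbsp × 14/3 × 15 mL/tbsp = 560 mL
molasses: 10 tbsp × 14/3 ≈ 47 tbsp
cocoa powder: 14 oz × 14/3 ≈ 65 oz
granulated sugar: 3 cup × 14/3 × 200 g/cup ÷ 28.35 g/oz ≈ 99 oz
pumpkin purée: 14 oz × 14/3 × 28.35 g/oz ≈ 1852 g
brown sugar: 1.5 cup × 14/3 = 7 cup

honey: 560 mL; molasses: 47 tbsp; cocoa powder: 65 oz; granulated sugar: 99 oz; pumpkin purée: 1852 g; brown sugar: 7 cup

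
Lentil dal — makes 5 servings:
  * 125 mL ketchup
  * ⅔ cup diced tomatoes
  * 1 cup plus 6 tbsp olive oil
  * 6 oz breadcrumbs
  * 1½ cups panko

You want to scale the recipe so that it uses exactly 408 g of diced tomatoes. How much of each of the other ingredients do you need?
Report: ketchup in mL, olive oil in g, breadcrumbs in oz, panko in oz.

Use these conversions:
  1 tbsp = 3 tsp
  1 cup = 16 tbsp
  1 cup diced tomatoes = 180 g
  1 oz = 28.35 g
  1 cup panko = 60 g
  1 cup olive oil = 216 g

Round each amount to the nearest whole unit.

ketchup: 425 mL; olive oil: 1010 g; breadcrumbs: 20 oz; panko: 11 oz

The original recipe has 120 g of diced tomatoes, so the scaling factor is 408 ÷ 120 = 17/5 = 3.4.
ketchup: 125 mL × 17/5 = 425 mL
olive oil: (1 cup + 6 tbsp = 1.375 cup) × 17/5 × 216 g/cup ≈ 1010 g
breadcrumbs: 6 oz × 17/5 ≈ 20 oz
panko: 1.5 cup × 17/5 × 60 g/cup ÷ 28.35 g/oz ≈ 11 oz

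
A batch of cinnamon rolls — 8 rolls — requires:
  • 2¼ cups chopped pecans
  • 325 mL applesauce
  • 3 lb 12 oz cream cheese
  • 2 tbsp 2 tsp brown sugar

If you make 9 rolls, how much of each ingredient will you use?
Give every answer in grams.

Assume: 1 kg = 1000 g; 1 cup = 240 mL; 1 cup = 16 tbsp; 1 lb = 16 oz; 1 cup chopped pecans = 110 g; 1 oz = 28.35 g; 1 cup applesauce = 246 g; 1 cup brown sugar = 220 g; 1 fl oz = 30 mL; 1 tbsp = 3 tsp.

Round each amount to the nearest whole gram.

chopped pecans: 278 g; applesauce: 375 g; cream cheese: 1914 g; brown sugar: 41 g

Scaling factor: 9/8 = 1.125.
chopped pecans: 2.25 cup × 9/8 × 110 g/cup ≈ 278 g
applesauce: 325 mL × 9/8 ÷ 240 mL/cup × 246 g/cup ≈ 375 g
cream cheese: (3 lb + 12 oz = 3.75 lb) × 9/8 × 16 oz/lb × 28.35 g/oz ≈ 1914 g
brown sugar: (2 tbsp + 2 tsp = 8/3 tbsp) × 9/8 ÷ 16 tbsp/cup × 220 g/cup ≈ 41 g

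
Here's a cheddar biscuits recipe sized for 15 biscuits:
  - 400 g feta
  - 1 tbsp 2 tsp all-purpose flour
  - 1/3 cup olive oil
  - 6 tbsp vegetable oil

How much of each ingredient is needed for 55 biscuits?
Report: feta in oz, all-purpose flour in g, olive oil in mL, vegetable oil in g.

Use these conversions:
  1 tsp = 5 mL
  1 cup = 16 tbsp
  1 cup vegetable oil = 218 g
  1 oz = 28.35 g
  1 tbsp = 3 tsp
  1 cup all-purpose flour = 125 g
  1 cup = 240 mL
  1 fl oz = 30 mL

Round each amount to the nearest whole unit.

feta: 52 oz; all-purpose flour: 48 g; olive oil: 293 mL; vegetable oil: 300 g

Scaling factor: 55/15 = 11/3.
feta: 400 g × 11/3 ÷ 28.35 g/oz ≈ 52 oz
all-purpose flour: (1 tbsp + 2 tsp = 5/3 tbsp) × 11/3 ÷ 16 tbsp/cup × 125 g/cup ≈ 48 g
olive oil: 1/3 cup × 11/3 × 240 mL/cup ≈ 293 mL
vegetable oil: 6 tbsp × 11/3 ÷ 16 tbsp/cup × 218 g/cup ≈ 300 g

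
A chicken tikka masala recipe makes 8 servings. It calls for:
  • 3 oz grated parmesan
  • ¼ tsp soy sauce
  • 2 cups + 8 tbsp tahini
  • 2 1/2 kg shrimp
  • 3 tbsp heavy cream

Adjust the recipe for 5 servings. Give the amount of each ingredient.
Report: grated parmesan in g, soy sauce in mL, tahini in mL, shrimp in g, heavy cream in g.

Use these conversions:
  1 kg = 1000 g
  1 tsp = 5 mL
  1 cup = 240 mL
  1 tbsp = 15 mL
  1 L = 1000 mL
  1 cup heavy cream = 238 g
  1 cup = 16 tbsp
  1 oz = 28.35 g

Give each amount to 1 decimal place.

Scaling factor: 5/8 = 0.625.
grated parmesan: 3 oz × 5/8 × 28.35 g/oz ≈ 53.2 g
soy sauce: 0.25 tsp × 5/8 × 5 mL/tsp ≈ 0.8 mL
tahini: (2 cup + 8 tbsp = 2.5 cup) × 5/8 × 240 mL/cup = 375.0 mL
shrimp: 2.5 kg × 5/8 × 1000 g/kg = 1562.5 g
heavy cream: 3 tbsp × 5/8 ÷ 16 tbsp/cup × 238 g/cup ≈ 27.9 g

grated parmesan: 53.2 g; soy sauce: 0.8 mL; tahini: 375.0 mL; shrimp: 1562.5 g; heavy cream: 27.9 g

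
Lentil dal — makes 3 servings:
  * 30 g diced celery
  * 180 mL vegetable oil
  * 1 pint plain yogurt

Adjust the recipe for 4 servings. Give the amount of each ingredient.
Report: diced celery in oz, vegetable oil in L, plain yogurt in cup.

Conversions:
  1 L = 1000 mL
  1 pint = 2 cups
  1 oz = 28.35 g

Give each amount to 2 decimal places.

diced celery: 1.41 oz; vegetable oil: 0.24 L; plain yogurt: 2.67 cup

Scaling factor: 4/3.
diced celery: 30 g × 4/3 ÷ 28.35 g/oz ≈ 1.41 oz
vegetable oil: 180 mL × 4/3 ÷ 1000 mL/L = 0.24 L
plain yogurt: 1 pint × 4/3 × 2 cup/pint ≈ 2.67 cup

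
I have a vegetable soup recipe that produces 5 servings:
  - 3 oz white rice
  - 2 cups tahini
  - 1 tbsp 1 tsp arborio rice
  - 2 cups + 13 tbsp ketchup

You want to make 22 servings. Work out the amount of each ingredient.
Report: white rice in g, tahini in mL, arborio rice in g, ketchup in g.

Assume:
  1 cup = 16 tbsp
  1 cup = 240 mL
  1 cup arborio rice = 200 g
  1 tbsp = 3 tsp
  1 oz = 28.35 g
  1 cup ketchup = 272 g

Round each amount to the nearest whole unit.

white rice: 374 g; tahini: 2112 mL; arborio rice: 73 g; ketchup: 3366 g

Scaling factor: 22/5 = 4.4.
white rice: 3 oz × 22/5 × 28.35 g/oz ≈ 374 g
tahini: 2 cup × 22/5 × 240 mL/cup = 2112 mL
arborio rice: (1 tbsp + 1 tsp = 4/3 tbsp) × 22/5 ÷ 16 tbsp/cup × 200 g/cup ≈ 73 g
ketchup: (2 cup + 13 tbsp = 2.8125 cup) × 22/5 × 272 g/cup = 3366 g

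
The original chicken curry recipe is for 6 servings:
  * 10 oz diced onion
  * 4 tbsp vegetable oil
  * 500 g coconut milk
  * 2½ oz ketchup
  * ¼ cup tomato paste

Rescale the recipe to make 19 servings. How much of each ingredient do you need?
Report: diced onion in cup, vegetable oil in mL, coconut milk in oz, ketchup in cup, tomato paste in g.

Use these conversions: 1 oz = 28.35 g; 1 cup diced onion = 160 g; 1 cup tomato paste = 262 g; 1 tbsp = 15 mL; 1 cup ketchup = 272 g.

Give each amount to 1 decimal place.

Scaling factor: 19/6.
diced onion: 10 oz × 19/6 × 28.35 g/oz ÷ 160 g/cup ≈ 5.6 cup
vegetable oil: 4 tbsp × 19/6 × 15 mL/tbsp = 190.0 mL
coconut milk: 500 g × 19/6 ÷ 28.35 g/oz ≈ 55.8 oz
ketchup: 2.5 oz × 19/6 × 28.35 g/oz ÷ 272 g/cup ≈ 0.8 cup
tomato paste: 0.25 cup × 19/6 × 262 g/cup ≈ 207.4 g

diced onion: 5.6 cup; vegetable oil: 190.0 mL; coconut milk: 55.8 oz; ketchup: 0.8 cup; tomato paste: 207.4 g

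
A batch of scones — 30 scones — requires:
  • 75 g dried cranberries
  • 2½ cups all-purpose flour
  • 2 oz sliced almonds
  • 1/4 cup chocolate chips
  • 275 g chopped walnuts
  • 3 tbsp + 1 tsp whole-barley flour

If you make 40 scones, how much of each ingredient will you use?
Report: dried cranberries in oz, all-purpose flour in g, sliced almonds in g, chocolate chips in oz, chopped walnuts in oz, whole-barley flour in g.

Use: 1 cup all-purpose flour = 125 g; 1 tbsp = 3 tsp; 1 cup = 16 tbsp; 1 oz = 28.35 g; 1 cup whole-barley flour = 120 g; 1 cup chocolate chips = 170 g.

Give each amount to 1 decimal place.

dried cranberries: 3.5 oz; all-purpose flour: 416.7 g; sliced almonds: 75.6 g; chocolate chips: 2.0 oz; chopped walnuts: 12.9 oz; whole-barley flour: 33.3 g

Scaling factor: 40/30 = 4/3.
dried cranberries: 75 g × 4/3 ÷ 28.35 g/oz ≈ 3.5 oz
all-purpose flour: 2.5 cup × 4/3 × 125 g/cup ≈ 416.7 g
sliced almonds: 2 oz × 4/3 × 28.35 g/oz = 75.6 g
chocolate chips: 0.25 cup × 4/3 × 170 g/cup ÷ 28.35 g/oz ≈ 2.0 oz
chopped walnuts: 275 g × 4/3 ÷ 28.35 g/oz ≈ 12.9 oz
whole-barley flour: (3 tbsp + 1 tsp = 10/3 tbsp) × 4/3 ÷ 16 tbsp/cup × 120 g/cup ≈ 33.3 g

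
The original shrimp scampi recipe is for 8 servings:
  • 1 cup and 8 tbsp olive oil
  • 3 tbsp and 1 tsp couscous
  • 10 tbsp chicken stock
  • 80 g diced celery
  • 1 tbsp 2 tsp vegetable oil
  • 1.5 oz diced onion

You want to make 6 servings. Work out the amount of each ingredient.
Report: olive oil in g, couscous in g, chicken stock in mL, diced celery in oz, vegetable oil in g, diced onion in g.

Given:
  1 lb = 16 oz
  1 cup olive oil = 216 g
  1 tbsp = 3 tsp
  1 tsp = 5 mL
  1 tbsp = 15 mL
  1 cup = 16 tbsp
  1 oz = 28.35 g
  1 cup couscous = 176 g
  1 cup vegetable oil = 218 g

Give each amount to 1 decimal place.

Scaling factor: 6/8 = 3/4 = 0.75.
olive oil: (1 cup + 8 tbsp = 1.5 cup) × 3/4 × 216 g/cup = 243.0 g
couscous: (3 tbsp + 1 tsp = 10/3 tbsp) × 3/4 ÷ 16 tbsp/cup × 176 g/cup = 27.5 g
chicken stock: 10 tbsp × 3/4 × 15 mL/tbsp = 112.5 mL
diced celery: 80 g × 3/4 ÷ 28.35 g/oz ≈ 2.1 oz
vegetable oil: (1 tbsp + 2 tsp = 5/3 tbsp) × 3/4 ÷ 16 tbsp/cup × 218 g/cup ≈ 17.0 g
diced onion: 1.5 oz × 3/4 × 28.35 g/oz ≈ 31.9 g

olive oil: 243.0 g; couscous: 27.5 g; chicken stock: 112.5 mL; diced celery: 2.1 oz; vegetable oil: 17.0 g; diced onion: 31.9 g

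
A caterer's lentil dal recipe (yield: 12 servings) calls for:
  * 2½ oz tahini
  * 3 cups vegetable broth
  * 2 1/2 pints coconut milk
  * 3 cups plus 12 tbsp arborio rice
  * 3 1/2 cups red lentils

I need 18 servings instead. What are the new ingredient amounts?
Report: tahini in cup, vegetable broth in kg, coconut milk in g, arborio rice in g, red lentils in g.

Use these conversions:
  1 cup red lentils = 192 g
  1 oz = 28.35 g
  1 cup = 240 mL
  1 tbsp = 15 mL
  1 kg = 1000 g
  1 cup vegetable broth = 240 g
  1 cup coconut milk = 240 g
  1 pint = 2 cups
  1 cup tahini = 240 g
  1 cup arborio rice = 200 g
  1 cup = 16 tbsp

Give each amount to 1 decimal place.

tahini: 0.4 cup; vegetable broth: 1.1 kg; coconut milk: 1800.0 g; arborio rice: 1125.0 g; red lentils: 1008.0 g

Scaling factor: 18/12 = 3/2 = 1.5.
tahini: 2.5 oz × 3/2 × 28.35 g/oz ÷ 240 g/cup ≈ 0.4 cup
vegetable broth: 3 cup × 3/2 × 240 g/cup ÷ 1000 g/kg ≈ 1.1 kg
coconut milk: 2.5 pint × 3/2 × 2 cup/pint × 240 g/cup = 1800.0 g
arborio rice: (3 cup + 12 tbsp = 3.75 cup) × 3/2 × 200 g/cup = 1125.0 g
red lentils: 3.5 cup × 3/2 × 192 g/cup = 1008.0 g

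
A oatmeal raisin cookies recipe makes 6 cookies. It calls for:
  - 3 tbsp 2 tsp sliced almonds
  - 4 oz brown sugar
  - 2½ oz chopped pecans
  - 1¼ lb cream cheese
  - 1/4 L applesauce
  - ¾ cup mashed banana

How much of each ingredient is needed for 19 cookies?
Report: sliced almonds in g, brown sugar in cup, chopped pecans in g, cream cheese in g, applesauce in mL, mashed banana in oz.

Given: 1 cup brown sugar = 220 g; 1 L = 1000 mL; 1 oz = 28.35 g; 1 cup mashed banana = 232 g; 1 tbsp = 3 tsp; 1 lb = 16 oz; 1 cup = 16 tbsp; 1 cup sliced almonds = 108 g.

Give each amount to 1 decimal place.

Scaling factor: 19/6.
sliced almonds: (3 tbsp + 2 tsp = 11/3 tbsp) × 19/6 ÷ 16 tbsp/cup × 108 g/cup ≈ 78.4 g
brown sugar: 4 oz × 19/6 × 28.35 g/oz ÷ 220 g/cup ≈ 1.6 cup
chopped pecans: 2.5 oz × 19/6 × 28.35 g/oz ≈ 224.4 g
cream cheese: 1.25 lb × 19/6 × 16 oz/lb × 28.35 g/oz = 1795.5 g
applesauce: 0.25 L × 19/6 × 1000 mL/L ≈ 791.7 mL
mashed banana: 0.75 cup × 19/6 × 232 g/cup ÷ 28.35 g/oz ≈ 19.4 oz

sliced almonds: 78.4 g; brown sugar: 1.6 cup; chopped pecans: 224.4 g; cream cheese: 1795.5 g; applesauce: 791.7 mL; mashed banana: 19.4 oz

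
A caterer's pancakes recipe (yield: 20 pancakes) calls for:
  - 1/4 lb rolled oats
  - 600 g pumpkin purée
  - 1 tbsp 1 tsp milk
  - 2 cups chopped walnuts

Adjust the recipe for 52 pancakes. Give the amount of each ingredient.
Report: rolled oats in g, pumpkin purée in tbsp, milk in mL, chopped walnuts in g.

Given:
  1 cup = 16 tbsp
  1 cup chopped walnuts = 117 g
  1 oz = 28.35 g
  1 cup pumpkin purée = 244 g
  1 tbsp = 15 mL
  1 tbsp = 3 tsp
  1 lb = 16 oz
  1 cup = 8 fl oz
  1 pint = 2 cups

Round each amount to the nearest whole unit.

Scaling factor: 52/20 = 13/5 = 2.6.
rolled oats: 0.25 lb × 13/5 × 16 oz/lb × 28.35 g/oz ≈ 295 g
pumpkin purée: 600 g × 13/5 ÷ 244 g/cup × 16 tbsp/cup ≈ 102 tbsp
milk: (1 tbsp + 1 tsp = 4/3 tbsp) × 13/5 × 15 mL/tbsp = 52 mL
chopped walnuts: 2 cup × 13/5 × 117 g/cup ≈ 608 g

rolled oats: 295 g; pumpkin purée: 102 tbsp; milk: 52 mL; chopped walnuts: 608 g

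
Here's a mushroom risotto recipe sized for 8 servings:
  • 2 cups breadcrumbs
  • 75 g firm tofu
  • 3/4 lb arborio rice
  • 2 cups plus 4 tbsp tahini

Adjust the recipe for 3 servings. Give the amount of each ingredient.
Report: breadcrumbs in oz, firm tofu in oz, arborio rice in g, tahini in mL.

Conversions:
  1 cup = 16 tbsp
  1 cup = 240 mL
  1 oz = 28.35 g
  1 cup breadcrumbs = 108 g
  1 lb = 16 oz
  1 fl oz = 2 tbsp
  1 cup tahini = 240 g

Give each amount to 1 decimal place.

Scaling factor: 3/8 = 0.375.
breadcrumbs: 2 cup × 3/8 × 108 g/cup ÷ 28.35 g/oz ≈ 2.9 oz
firm tofu: 75 g × 3/8 ÷ 28.35 g/oz ≈ 1.0 oz
arborio rice: 0.75 lb × 3/8 × 16 oz/lb × 28.35 g/oz ≈ 127.6 g
tahini: (2 cup + 4 tbsp = 2.25 cup) × 3/8 × 240 mL/cup = 202.5 mL

breadcrumbs: 2.9 oz; firm tofu: 1.0 oz; arborio rice: 127.6 g; tahini: 202.5 mL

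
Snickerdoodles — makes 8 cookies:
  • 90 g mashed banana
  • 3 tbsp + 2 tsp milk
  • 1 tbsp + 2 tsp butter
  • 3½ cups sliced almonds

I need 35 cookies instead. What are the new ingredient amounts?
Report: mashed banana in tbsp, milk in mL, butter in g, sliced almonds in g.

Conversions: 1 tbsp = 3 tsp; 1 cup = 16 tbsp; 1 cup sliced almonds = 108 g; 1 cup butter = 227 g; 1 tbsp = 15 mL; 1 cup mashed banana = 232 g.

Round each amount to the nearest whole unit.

Scaling factor: 35/8 = 4.375.
mashed banana: 90 g × 35/8 ÷ 232 g/cup × 16 tbsp/cup ≈ 27 tbsp
milk: (3 tbsp + 2 tsp = 11/3 tbsp) × 35/8 × 15 mL/tbsp ≈ 241 mL
butter: (1 tbsp + 2 tsp = 5/3 tbsp) × 35/8 ÷ 16 tbsp/cup × 227 g/cup ≈ 103 g
sliced almonds: 3.5 cup × 35/8 × 108 g/cup ≈ 1654 g

mashed banana: 27 tbsp; milk: 241 mL; butter: 103 g; sliced almonds: 1654 g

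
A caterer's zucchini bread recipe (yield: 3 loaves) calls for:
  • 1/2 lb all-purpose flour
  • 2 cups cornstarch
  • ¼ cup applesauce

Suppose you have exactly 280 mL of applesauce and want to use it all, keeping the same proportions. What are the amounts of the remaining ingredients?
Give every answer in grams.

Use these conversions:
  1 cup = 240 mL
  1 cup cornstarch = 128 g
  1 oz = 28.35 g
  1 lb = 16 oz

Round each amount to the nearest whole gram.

The original recipe has 60 mL of applesauce, so the scaling factor is 280 ÷ 60 = 14/3.
all-purpose flour: 0.5 lb × 14/3 × 16 oz/lb × 28.35 g/oz ≈ 1058 g
cornstarch: 2 cup × 14/3 × 128 g/cup ≈ 1195 g

all-purpose flour: 1058 g; cornstarch: 1195 g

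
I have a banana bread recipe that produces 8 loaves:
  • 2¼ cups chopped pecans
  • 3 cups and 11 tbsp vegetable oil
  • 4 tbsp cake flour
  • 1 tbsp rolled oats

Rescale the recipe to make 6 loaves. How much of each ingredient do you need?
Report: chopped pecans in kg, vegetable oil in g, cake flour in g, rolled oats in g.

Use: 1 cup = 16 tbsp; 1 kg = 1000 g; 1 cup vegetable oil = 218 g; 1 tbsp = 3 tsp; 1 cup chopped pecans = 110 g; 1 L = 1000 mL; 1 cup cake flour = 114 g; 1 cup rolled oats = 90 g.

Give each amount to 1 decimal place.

Scaling factor: 6/8 = 3/4 = 0.75.
chopped pecans: 2.25 cup × 3/4 × 110 g/cup ÷ 1000 g/kg ≈ 0.2 kg
vegetable oil: (3 cup + 11 tbsp = 3.6875 cup) × 3/4 × 218 g/cup ≈ 602.9 g
cake flour: 4 tbsp × 3/4 ÷ 16 tbsp/cup × 114 g/cup ≈ 21.4 g
rolled oats: 1 tbsp × 3/4 ÷ 16 tbsp/cup × 90 g/cup ≈ 4.2 g

chopped pecans: 0.2 kg; vegetable oil: 602.9 g; cake flour: 21.4 g; rolled oats: 4.2 g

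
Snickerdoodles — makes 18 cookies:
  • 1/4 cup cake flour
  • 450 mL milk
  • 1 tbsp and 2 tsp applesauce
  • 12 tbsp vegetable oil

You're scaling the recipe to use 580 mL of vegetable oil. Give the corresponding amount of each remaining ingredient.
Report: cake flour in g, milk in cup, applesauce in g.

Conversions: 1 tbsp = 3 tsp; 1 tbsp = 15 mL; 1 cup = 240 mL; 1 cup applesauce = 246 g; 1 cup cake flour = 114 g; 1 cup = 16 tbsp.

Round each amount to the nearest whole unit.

The original recipe has 180 mL of vegetable oil, so the scaling factor is 580 ÷ 180 = 29/9.
cake flour: 0.25 cup × 29/9 × 114 g/cup ≈ 92 g
milk: 450 mL × 29/9 ÷ 240 mL/cup ≈ 6 cup
applesauce: (1 tbsp + 2 tsp = 5/3 tbsp) × 29/9 ÷ 16 tbsp/cup × 246 g/cup ≈ 83 g

cake flour: 92 g; milk: 6 cup; applesauce: 83 g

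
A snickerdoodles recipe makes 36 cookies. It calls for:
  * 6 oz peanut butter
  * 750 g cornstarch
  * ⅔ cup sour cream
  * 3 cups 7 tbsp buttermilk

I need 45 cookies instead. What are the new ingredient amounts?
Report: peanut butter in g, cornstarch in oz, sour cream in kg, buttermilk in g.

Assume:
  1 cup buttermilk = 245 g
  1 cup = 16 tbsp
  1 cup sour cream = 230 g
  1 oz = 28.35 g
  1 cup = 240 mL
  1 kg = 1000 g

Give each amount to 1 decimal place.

peanut butter: 212.6 g; cornstarch: 33.1 oz; sour cream: 0.2 kg; buttermilk: 1052.7 g

Scaling factor: 45/36 = 5/4 = 1.25.
peanut butter: 6 oz × 5/4 × 28.35 g/oz ≈ 212.6 g
cornstarch: 750 g × 5/4 ÷ 28.35 g/oz ≈ 33.1 oz
sour cream: 2/3 cup × 5/4 × 230 g/cup ÷ 1000 g/kg ≈ 0.2 kg
buttermilk: (3 cup + 7 tbsp = 3.4375 cup) × 5/4 × 245 g/cup ≈ 1052.7 g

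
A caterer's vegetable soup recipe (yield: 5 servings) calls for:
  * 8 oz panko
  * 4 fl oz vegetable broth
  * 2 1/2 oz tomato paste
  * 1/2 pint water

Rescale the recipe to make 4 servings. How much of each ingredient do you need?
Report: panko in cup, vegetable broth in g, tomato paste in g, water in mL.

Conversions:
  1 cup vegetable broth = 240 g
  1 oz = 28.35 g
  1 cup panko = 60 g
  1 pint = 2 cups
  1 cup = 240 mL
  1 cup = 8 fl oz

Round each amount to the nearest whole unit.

panko: 3 cup; vegetable broth: 96 g; tomato paste: 57 g; water: 192 mL

Scaling factor: 4/5 = 0.8.
panko: 8 oz × 4/5 × 28.35 g/oz ÷ 60 g/cup ≈ 3 cup
vegetable broth: 4 fl oz × 4/5 ÷ 8 fl oz/cup × 240 g/cup = 96 g
tomato paste: 2.5 oz × 4/5 × 28.35 g/oz ≈ 57 g
water: 0.5 pint × 4/5 × 2 cup/pint × 240 mL/cup = 192 mL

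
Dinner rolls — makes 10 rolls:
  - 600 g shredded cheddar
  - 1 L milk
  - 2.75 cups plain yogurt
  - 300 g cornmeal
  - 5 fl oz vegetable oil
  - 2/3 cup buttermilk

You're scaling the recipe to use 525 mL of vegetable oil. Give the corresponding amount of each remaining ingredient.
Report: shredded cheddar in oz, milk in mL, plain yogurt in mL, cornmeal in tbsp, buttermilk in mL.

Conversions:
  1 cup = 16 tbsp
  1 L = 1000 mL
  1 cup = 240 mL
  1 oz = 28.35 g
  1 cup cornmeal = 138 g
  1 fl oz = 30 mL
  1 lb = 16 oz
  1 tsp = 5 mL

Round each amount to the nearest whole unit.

shredded cheddar: 74 oz; milk: 3500 mL; plain yogurt: 2310 mL; cornmeal: 122 tbsp; buttermilk: 560 mL

The original recipe has 150 mL of vegetable oil, so the scaling factor is 525 ÷ 150 = 7/2 = 3.5.
shredded cheddar: 600 g × 7/2 ÷ 28.35 g/oz ≈ 74 oz
milk: 1 L × 7/2 × 1000 mL/L = 3500 mL
plain yogurt: 2.75 cup × 7/2 × 240 mL/cup = 2310 mL
cornmeal: 300 g × 7/2 ÷ 138 g/cup × 16 tbsp/cup ≈ 122 tbsp
buttermilk: 2/3 cup × 7/2 × 240 mL/cup = 560 mL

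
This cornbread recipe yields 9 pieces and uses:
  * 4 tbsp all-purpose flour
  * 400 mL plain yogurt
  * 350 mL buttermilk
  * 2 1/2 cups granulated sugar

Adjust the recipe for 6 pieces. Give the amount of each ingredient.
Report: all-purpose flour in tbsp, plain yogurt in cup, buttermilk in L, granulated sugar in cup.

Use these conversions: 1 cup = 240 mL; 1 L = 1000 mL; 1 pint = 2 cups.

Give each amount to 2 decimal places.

Scaling factor: 6/9 = 2/3.
all-purpose flour: 4 tbsp × 2/3 ≈ 2.67 tbsp
plain yogurt: 400 mL × 2/3 ÷ 240 mL/cup ≈ 1.11 cup
buttermilk: 350 mL × 2/3 ÷ 1000 mL/L ≈ 0.23 L
granulated sugar: 2.5 cup × 2/3 ≈ 1.67 cup

all-purpose flour: 2.67 tbsp; plain yogurt: 1.11 cup; buttermilk: 0.23 L; granulated sugar: 1.67 cup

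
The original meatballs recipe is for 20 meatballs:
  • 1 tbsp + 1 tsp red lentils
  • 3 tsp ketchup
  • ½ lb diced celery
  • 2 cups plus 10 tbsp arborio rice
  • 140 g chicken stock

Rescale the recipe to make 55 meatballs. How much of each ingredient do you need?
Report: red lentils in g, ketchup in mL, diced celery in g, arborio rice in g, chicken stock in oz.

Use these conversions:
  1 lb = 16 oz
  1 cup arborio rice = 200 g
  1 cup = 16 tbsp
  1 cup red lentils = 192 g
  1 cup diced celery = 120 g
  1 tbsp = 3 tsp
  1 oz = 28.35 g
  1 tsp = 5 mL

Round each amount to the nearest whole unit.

Scaling factor: 55/20 = 11/4 = 2.75.
red lentils: (1 tbsp + 1 tsp = 4/3 tbsp) × 11/4 ÷ 16 tbsp/cup × 192 g/cup = 44 g
ketchup: 3 tsp × 11/4 × 5 mL/tsp ≈ 41 mL
diced celery: 0.5 lb × 11/4 × 16 oz/lb × 28.35 g/oz ≈ 624 g
arborio rice: (2 cup + 10 tbsp = 2.625 cup) × 11/4 × 200 g/cup ≈ 1444 g
chicken stock: 140 g × 11/4 ÷ 28.35 g/oz ≈ 14 oz

red lentils: 44 g; ketchup: 41 mL; diced celery: 624 g; arborio rice: 1444 g; chicken stock: 14 oz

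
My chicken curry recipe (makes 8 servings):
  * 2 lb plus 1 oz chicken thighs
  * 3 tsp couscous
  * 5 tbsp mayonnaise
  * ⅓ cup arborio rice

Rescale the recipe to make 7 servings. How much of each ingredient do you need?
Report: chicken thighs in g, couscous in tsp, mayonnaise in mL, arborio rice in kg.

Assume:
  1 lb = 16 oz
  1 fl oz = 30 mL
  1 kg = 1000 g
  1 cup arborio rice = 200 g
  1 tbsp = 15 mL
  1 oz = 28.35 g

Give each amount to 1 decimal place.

Scaling factor: 7/8 = 0.875.
chicken thighs: (2 lb + 1 oz = 2.0625 lb) × 7/8 × 16 oz/lb × 28.35 g/oz ≈ 818.6 g
couscous: 3 tsp × 7/8 ≈ 2.6 tsp
mayonnaise: 5 tbsp × 7/8 × 15 mL/tbsp ≈ 65.6 mL
arborio rice: 1/3 cup × 7/8 × 200 g/cup ÷ 1000 g/kg ≈ 0.1 kg

chicken thighs: 818.6 g; couscous: 2.6 tsp; mayonnaise: 65.6 mL; arborio rice: 0.1 kg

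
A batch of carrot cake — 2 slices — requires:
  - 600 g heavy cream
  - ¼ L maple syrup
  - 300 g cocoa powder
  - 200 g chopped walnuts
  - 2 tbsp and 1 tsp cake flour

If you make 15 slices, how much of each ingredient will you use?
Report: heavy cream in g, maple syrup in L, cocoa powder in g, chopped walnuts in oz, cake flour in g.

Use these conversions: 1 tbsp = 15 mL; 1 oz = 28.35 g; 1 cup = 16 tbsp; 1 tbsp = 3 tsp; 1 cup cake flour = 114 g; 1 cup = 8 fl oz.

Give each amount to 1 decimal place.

heavy cream: 4500.0 g; maple syrup: 1.9 L; cocoa powder: 2250.0 g; chopped walnuts: 52.9 oz; cake flour: 124.7 g

Scaling factor: 15/2 = 7.5.
heavy cream: 600 g × 15/2 = 4500.0 g
maple syrup: 0.25 L × 15/2 ≈ 1.9 L
cocoa powder: 300 g × 15/2 = 2250.0 g
chopped walnuts: 200 g × 15/2 ÷ 28.35 g/oz ≈ 52.9 oz
cake flour: (2 tbsp + 1 tsp = 7/3 tbsp) × 15/2 ÷ 16 tbsp/cup × 114 g/cup ≈ 124.7 g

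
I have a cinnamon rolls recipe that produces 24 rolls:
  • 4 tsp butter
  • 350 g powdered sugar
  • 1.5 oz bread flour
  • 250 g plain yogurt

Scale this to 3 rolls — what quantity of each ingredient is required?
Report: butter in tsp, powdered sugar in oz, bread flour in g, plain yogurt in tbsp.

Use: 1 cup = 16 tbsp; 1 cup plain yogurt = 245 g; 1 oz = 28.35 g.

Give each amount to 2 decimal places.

Scaling factor: 3/24 = 1/8 = 0.125.
butter: 4 tsp × 1/8 = 0.50 tsp
powdered sugar: 350 g × 1/8 ÷ 28.35 g/oz ≈ 1.54 oz
bread flour: 1.5 oz × 1/8 × 28.35 g/oz ≈ 5.32 g
plain yogurt: 250 g × 1/8 ÷ 245 g/cup × 16 tbsp/cup ≈ 2.04 tbsp

butter: 0.50 tsp; powdered sugar: 1.54 oz; bread flour: 5.32 g; plain yogurt: 2.04 tbsp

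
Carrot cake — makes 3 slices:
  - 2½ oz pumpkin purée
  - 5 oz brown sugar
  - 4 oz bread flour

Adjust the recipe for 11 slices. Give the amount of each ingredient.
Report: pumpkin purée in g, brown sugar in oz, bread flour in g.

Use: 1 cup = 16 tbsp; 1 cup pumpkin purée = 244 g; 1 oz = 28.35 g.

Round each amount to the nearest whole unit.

Scaling factor: 11/3.
pumpkin purée: 2.5 oz × 11/3 × 28.35 g/oz ≈ 260 g
brown sugar: 5 oz × 11/3 ≈ 18 oz
bread flour: 4 oz × 11/3 × 28.35 g/oz ≈ 416 g

pumpkin purée: 260 g; brown sugar: 18 oz; bread flour: 416 g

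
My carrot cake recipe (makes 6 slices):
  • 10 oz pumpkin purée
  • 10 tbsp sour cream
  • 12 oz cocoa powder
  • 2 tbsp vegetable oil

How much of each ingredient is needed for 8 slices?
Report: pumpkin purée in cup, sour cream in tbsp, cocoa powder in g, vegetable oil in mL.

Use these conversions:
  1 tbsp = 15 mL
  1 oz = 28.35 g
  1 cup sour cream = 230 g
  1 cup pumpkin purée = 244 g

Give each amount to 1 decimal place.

Scaling factor: 8/6 = 4/3.
pumpkin purée: 10 oz × 4/3 × 28.35 g/oz ÷ 244 g/cup ≈ 1.5 cup
sour cream: 10 tbsp × 4/3 ≈ 13.3 tbsp
cocoa powder: 12 oz × 4/3 × 28.35 g/oz = 453.6 g
vegetable oil: 2 tbsp × 4/3 × 15 mL/tbsp = 40.0 mL

pumpkin purée: 1.5 cup; sour cream: 13.3 tbsp; cocoa powder: 453.6 g; vegetable oil: 40.0 mL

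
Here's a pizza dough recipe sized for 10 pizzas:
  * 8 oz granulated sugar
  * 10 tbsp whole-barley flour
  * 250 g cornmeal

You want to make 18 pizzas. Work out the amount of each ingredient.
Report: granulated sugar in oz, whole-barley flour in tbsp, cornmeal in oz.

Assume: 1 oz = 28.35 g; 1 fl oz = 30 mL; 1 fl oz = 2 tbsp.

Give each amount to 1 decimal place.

Scaling factor: 18/10 = 9/5 = 1.8.
granulated sugar: 8 oz × 9/5 = 14.4 oz
whole-barley flour: 10 tbsp × 9/5 = 18.0 tbsp
cornmeal: 250 g × 9/5 ÷ 28.35 g/oz ≈ 15.9 oz

granulated sugar: 14.4 oz; whole-barley flour: 18.0 tbsp; cornmeal: 15.9 oz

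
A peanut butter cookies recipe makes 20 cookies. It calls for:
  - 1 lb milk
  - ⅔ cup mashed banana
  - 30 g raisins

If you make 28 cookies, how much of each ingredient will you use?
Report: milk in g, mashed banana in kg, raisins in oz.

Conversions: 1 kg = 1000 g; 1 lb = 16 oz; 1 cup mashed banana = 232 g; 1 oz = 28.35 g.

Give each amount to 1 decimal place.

milk: 635.0 g; mashed banana: 0.2 kg; raisins: 1.5 oz

Scaling factor: 28/20 = 7/5 = 1.4.
milk: 1 lb × 7/5 × 16 oz/lb × 28.35 g/oz ≈ 635.0 g
mashed banana: 2/3 cup × 7/5 × 232 g/cup ÷ 1000 g/kg ≈ 0.2 kg
raisins: 30 g × 7/5 ÷ 28.35 g/oz ≈ 1.5 oz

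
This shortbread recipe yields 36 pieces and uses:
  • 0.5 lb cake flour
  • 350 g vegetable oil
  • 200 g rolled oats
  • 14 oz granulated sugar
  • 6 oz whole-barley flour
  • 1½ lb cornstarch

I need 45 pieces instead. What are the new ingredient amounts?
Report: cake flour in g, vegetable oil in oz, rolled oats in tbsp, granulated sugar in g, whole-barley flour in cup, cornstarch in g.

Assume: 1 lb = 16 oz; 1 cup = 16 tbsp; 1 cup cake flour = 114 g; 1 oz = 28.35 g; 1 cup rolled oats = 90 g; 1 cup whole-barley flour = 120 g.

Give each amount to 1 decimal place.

Scaling factor: 45/36 = 5/4 = 1.25.
cake flour: 0.5 lb × 5/4 × 16 oz/lb × 28.35 g/oz = 283.5 g
vegetable oil: 350 g × 5/4 ÷ 28.35 g/oz ≈ 15.4 oz
rolled oats: 200 g × 5/4 ÷ 90 g/cup × 16 tbsp/cup ≈ 44.4 tbsp
granulated sugar: 14 oz × 5/4 × 28.35 g/oz ≈ 496.1 g
whole-barley flour: 6 oz × 5/4 × 28.35 g/oz ÷ 120 g/cup ≈ 1.8 cup
cornstarch: 1.5 lb × 5/4 × 16 oz/lb × 28.35 g/oz = 850.5 g

cake flour: 283.5 g; vegetable oil: 15.4 oz; rolled oats: 44.4 tbsp; granulated sugar: 496.1 g; whole-barley flour: 1.8 cup; cornstarch: 850.5 g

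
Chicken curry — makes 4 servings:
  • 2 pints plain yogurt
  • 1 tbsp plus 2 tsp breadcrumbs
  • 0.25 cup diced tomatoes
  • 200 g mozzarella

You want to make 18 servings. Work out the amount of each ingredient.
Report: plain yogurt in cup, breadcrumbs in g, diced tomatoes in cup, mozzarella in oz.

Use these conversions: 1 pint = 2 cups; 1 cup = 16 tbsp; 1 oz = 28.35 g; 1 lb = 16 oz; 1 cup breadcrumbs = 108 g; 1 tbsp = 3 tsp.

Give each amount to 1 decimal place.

plain yogurt: 18.0 cup; breadcrumbs: 50.6 g; diced tomatoes: 1.1 cup; mozzarella: 31.7 oz

Scaling factor: 18/4 = 9/2 = 4.5.
plain yogurt: 2 pint × 9/2 × 2 cup/pint = 18.0 cup
breadcrumbs: (1 tbsp + 2 tsp = 5/3 tbsp) × 9/2 ÷ 16 tbsp/cup × 108 g/cup ≈ 50.6 g
diced tomatoes: 0.25 cup × 9/2 ≈ 1.1 cup
mozzarella: 200 g × 9/2 ÷ 28.35 g/oz ≈ 31.7 oz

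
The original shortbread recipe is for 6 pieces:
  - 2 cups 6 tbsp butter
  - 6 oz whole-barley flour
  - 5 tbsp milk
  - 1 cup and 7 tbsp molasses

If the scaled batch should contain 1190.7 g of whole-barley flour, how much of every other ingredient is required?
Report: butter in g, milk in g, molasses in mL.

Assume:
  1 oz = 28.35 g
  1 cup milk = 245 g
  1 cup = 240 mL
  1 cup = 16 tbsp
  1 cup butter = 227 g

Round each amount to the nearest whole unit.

butter: 3774 g; milk: 536 g; molasses: 2415 mL

The original recipe has 170.1 g of whole-barley flour, so the scaling factor is 1190.7 ÷ 170.1 = 7.
butter: (2 cup + 6 tbsp = 2.375 cup) × 7 × 227 g/cup ≈ 3774 g
milk: 5 tbsp × 7 ÷ 16 tbsp/cup × 245 g/cup ≈ 536 g
molasses: (1 cup + 7 tbsp = 1.4375 cup) × 7 × 240 mL/cup = 2415 mL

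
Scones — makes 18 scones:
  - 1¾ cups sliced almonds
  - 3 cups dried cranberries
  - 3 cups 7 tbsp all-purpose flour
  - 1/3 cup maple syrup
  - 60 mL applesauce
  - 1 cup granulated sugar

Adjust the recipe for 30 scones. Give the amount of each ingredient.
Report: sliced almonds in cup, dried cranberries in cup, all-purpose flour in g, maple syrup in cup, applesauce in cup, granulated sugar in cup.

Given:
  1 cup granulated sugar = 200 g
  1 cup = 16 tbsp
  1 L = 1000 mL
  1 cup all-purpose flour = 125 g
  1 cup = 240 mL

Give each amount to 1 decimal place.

sliced almonds: 2.9 cup; dried cranberries: 5.0 cup; all-purpose flour: 716.1 g; maple syrup: 0.6 cup; applesauce: 0.4 cup; granulated sugar: 1.7 cup

Scaling factor: 30/18 = 5/3.
sliced almonds: 1.75 cup × 5/3 ≈ 2.9 cup
dried cranberries: 3 cup × 5/3 = 5.0 cup
all-purpose flour: (3 cup + 7 tbsp = 3.4375 cup) × 5/3 × 125 g/cup ≈ 716.1 g
maple syrup: 1/3 cup × 5/3 ≈ 0.6 cup
applesauce: 60 mL × 5/3 ÷ 240 mL/cup ≈ 0.4 cup
granulated sugar: 1 cup × 5/3 ≈ 1.7 cup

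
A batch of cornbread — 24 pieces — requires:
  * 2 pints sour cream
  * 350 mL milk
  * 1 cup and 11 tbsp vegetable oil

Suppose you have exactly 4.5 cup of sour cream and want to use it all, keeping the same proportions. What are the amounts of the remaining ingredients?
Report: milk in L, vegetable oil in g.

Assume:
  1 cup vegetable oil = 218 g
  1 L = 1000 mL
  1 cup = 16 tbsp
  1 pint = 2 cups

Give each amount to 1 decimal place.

milk: 0.4 L; vegetable oil: 413.9 g

The original recipe has 4 cup of sour cream, so the scaling factor is 4.5 ÷ 4 = 9/8 = 1.125.
milk: 350 mL × 9/8 ÷ 1000 mL/L ≈ 0.4 L
vegetable oil: (1 cup + 11 tbsp = 1.6875 cup) × 9/8 × 218 g/cup ≈ 413.9 g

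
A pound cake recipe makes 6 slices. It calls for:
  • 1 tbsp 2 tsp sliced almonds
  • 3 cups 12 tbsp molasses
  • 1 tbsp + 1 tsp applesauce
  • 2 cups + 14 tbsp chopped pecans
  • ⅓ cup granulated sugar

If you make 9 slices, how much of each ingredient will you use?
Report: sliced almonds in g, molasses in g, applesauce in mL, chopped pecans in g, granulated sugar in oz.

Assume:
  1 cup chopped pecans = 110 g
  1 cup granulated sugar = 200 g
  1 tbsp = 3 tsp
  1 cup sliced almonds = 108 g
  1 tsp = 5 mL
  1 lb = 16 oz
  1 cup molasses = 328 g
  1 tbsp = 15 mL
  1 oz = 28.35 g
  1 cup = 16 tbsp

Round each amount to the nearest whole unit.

Scaling factor: 9/6 = 3/2 = 1.5.
sliced almonds: (1 tbsp + 2 tsp = 5/3 tbsp) × 3/2 ÷ 16 tbsp/cup × 108 g/cup ≈ 17 g
molasses: (3 cup + 12 tbsp = 3.75 cup) × 3/2 × 328 g/cup = 1845 g
applesauce: (1 tbsp + 1 tsp = 4/3 tbsp) × 3/2 × 15 mL/tbsp = 30 mL
chopped pecans: (2 cup + 14 tbsp = 2.875 cup) × 3/2 × 110 g/cup ≈ 474 g
granulated sugar: 1/3 cup × 3/2 × 200 g/cup ÷ 28.35 g/oz ≈ 4 oz

sliced almonds: 17 g; molasses: 1845 g; applesauce: 30 mL; chopped pecans: 474 g; granulated sugar: 4 oz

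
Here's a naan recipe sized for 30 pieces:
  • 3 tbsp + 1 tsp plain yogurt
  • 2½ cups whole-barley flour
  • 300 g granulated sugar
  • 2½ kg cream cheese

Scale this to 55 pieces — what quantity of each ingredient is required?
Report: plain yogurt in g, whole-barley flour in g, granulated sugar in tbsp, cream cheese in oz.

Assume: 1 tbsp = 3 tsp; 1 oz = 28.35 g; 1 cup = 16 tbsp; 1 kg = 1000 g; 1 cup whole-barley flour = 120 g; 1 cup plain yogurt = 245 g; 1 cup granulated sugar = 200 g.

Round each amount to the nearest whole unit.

plain yogurt: 94 g; whole-barley flour: 550 g; granulated sugar: 44 tbsp; cream cheese: 162 oz

Scaling factor: 55/30 = 11/6.
plain yogurt: (3 tbsp + 1 tsp = 10/3 tbsp) × 11/6 ÷ 16 tbsp/cup × 245 g/cup ≈ 94 g
whole-barley flour: 2.5 cup × 11/6 × 120 g/cup = 550 g
granulated sugar: 300 g × 11/6 ÷ 200 g/cup × 16 tbsp/cup = 44 tbsp
cream cheese: 2.5 kg × 11/6 × 1000 g/kg ÷ 28.35 g/oz ≈ 162 oz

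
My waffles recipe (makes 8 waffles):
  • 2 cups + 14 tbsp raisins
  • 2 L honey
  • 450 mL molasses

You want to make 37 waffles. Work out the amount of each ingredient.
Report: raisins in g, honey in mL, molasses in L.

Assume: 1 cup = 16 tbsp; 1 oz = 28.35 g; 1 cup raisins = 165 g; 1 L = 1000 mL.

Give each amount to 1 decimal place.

raisins: 2194.0 g; honey: 9250.0 mL; molasses: 2.1 L

Scaling factor: 37/8 = 4.625.
raisins: (2 cup + 14 tbsp = 2.875 cup) × 37/8 × 165 g/cup ≈ 2194.0 g
honey: 2 L × 37/8 × 1000 mL/L = 9250.0 mL
molasses: 450 mL × 37/8 ÷ 1000 mL/L ≈ 2.1 L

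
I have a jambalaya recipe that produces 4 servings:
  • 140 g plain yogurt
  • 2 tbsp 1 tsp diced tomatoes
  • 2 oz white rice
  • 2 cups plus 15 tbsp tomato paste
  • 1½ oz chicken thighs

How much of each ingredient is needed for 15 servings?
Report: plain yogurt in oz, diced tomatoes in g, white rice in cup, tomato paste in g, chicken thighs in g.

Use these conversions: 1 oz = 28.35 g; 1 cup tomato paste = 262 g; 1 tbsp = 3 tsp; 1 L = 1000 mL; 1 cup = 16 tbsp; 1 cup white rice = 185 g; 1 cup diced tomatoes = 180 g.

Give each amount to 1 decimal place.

plain yogurt: 18.5 oz; diced tomatoes: 98.4 g; white rice: 1.1 cup; tomato paste: 2886.1 g; chicken thighs: 159.5 g

Scaling factor: 15/4 = 3.75.
plain yogurt: 140 g × 15/4 ÷ 28.35 g/oz ≈ 18.5 oz
diced tomatoes: (2 tbsp + 1 tsp = 7/3 tbsp) × 15/4 ÷ 16 tbsp/cup × 180 g/cup ≈ 98.4 g
white rice: 2 oz × 15/4 × 28.35 g/oz ÷ 185 g/cup ≈ 1.1 cup
tomato paste: (2 cup + 15 tbsp = 2.9375 cup) × 15/4 × 262 g/cup ≈ 2886.1 g
chicken thighs: 1.5 oz × 15/4 × 28.35 g/oz ≈ 159.5 g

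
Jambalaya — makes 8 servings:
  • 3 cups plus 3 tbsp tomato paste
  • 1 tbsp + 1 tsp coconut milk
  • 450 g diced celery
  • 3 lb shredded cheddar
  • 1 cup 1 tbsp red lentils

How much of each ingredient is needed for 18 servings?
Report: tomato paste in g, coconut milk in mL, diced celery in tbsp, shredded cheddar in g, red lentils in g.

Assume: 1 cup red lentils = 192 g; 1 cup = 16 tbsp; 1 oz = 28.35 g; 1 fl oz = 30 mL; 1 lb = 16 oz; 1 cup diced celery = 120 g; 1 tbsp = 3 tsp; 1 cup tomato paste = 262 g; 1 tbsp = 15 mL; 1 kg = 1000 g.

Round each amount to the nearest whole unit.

Scaling factor: 18/8 = 9/4 = 2.25.
tomato paste: (3 cup + 3 tbsp = 3.1875 cup) × 9/4 × 262 g/cup ≈ 1879 g
coconut milk: (1 tbsp + 1 tsp = 4/3 tbsp) × 9/4 × 15 mL/tbsp = 45 mL
diced celery: 450 g × 9/4 ÷ 120 g/cup × 16 tbsp/cup = 135 tbsp
shredded cheddar: 3 lb × 9/4 × 16 oz/lb × 28.35 g/oz ≈ 3062 g
red lentils: (1 cup + 1 tbsp = 1.0625 cup) × 9/4 × 192 g/cup = 459 g

tomato paste: 1879 g; coconut milk: 45 mL; diced celery: 135 tbsp; shredded cheddar: 3062 g; red lentils: 459 g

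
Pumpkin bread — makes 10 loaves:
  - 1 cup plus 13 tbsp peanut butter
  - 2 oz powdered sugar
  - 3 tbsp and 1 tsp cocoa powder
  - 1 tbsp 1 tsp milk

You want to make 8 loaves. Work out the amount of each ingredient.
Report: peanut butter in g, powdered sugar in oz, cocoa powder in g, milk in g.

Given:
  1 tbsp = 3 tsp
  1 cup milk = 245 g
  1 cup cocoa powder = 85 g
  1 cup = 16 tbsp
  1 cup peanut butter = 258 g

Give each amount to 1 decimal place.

peanut butter: 374.1 g; powdered sugar: 1.6 oz; cocoa powder: 14.2 g; milk: 16.3 g

Scaling factor: 8/10 = 4/5 = 0.8.
peanut butter: (1 cup + 13 tbsp = 1.8125 cup) × 4/5 × 258 g/cup = 374.1 g
powdered sugar: 2 oz × 4/5 = 1.6 oz
cocoa powder: (3 tbsp + 1 tsp = 10/3 tbsp) × 4/5 ÷ 16 tbsp/cup × 85 g/cup ≈ 14.2 g
milk: (1 tbsp + 1 tsp = 4/3 tbsp) × 4/5 ÷ 16 tbsp/cup × 245 g/cup ≈ 16.3 g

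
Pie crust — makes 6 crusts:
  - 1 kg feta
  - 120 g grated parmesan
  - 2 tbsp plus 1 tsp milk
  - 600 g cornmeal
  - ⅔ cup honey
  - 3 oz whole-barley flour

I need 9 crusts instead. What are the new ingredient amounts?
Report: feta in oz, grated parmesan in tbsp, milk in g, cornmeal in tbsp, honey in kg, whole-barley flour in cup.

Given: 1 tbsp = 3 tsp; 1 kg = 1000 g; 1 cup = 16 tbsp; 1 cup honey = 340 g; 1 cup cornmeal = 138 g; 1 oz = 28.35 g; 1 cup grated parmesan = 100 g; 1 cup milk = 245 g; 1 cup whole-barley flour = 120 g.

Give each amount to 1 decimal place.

feta: 52.9 oz; grated parmesan: 28.8 tbsp; milk: 53.6 g; cornmeal: 104.3 tbsp; honey: 0.3 kg; whole-barley flour: 1.1 cup

Scaling factor: 9/6 = 3/2 = 1.5.
feta: 1 kg × 3/2 × 1000 g/kg ÷ 28.35 g/oz ≈ 52.9 oz
grated parmesan: 120 g × 3/2 ÷ 100 g/cup × 16 tbsp/cup = 28.8 tbsp
milk: (2 tbsp + 1 tsp = 7/3 tbsp) × 3/2 ÷ 16 tbsp/cup × 245 g/cup ≈ 53.6 g
cornmeal: 600 g × 3/2 ÷ 138 g/cup × 16 tbsp/cup ≈ 104.3 tbsp
honey: 2/3 cup × 3/2 × 340 g/cup ÷ 1000 g/kg ≈ 0.3 kg
whole-barley flour: 3 oz × 3/2 × 28.35 g/oz ÷ 120 g/cup ≈ 1.1 cup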